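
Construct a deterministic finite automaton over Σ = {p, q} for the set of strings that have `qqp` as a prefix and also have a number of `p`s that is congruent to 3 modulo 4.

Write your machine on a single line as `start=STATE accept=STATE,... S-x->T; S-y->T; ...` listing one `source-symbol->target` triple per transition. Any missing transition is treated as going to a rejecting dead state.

Build one automaton per condition and run them in lockstep. The first has 5 states tracking whether the input so far still matches the prefix `qqp`; the second has 4 states tracking the count of `p`s modulo 4. A product state is a pair (one from each), accepting exactly when both do. Equivalent product states are then merged.
With 8 states:
       p  q 
>  A   B  C 
   B   B  B 
   C   B  D 
   D   E  B 
   E   F  E 
   F   G  F 
 * G   H  G 
   H   E  H 
(> = start, * = accepting)

start=A; accept=G; A-p->B; A-q->C; B-p->B; B-q->B; C-p->B; C-q->D; D-p->E; D-q->B; E-p->F; E-q->E; F-p->G; F-q->F; G-p->H; G-q->G; H-p->E; H-q->H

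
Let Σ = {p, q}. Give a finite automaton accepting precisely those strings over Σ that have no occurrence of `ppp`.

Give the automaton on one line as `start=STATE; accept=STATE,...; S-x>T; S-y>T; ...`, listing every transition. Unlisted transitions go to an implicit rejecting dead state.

start=S0; accept=S0,S1,S2; S0-p>S1; S0-q>S0; S1-p>S2; S1-q>S0; S2-p>S3; S2-q>S0; S3-p>S3; S3-q>S3

This is the complement of 'contains `ppp`'. Use the same substring-matching states — S0 through S3 holding how much of `ppp` has just been matched — but flip the accepting set: everything except the trap S3 accepts.
        p   q  
>* S0   S1  S0 
 * S1   S2  S0 
 * S2   S3  S0 
   S3   S3  S3 
(> = start, * = accepting)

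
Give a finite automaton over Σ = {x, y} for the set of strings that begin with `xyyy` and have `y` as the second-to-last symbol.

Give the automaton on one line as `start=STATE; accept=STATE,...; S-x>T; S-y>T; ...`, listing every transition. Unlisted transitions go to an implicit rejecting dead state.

Run two small machines in parallel and take their product. One (6 states) tracks whether the input so far still matches the prefix `xyyy`; the other (7 states) tracks the last 2 symbols read. Each combined state is a pair, one component from each; accept when both components accept.
          x    y  
>  S0     S1   S2 
   S1     S3   S4 
   S2     S5   S6 
   S3     S3   S7 
   S4     S5   S8 
   S5     S3   S7 
   S6     S5   S6 
   S7     S5   S6 
   S8     S5   S9 
 * S9    S10   S9 
 * S10   S11  S12 
   S11   S11  S12 
   S12   S10   S9 
(> = start, * = accepting)

start=S0; accept=S9,S10; S0-x>S1; S0-y>S2; S1-x>S3; S1-y>S4; S2-x>S5; S2-y>S6; S3-x>S3; S3-y>S7; S4-x>S5; S4-y>S8; S5-x>S3; S5-y>S7; S6-x>S5; S6-y>S6; S7-x>S5; S7-y>S6; S8-x>S5; S8-y>S9; S9-x>S10; S9-y>S9; S10-x>S11; S10-y>S12; S11-x>S11; S11-y>S12; S12-x>S10; S12-y>S9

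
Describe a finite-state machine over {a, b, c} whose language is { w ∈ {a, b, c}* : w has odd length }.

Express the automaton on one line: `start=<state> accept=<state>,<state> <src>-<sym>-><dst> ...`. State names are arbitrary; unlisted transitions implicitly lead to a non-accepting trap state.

Only the length mod 2 matters, so use a 2-cycle: from any state, every input symbol moves to the next state, wrapping q1 back to q0. Mark q1 accepting.
2 states suffice.
        a   b   c  
>  q0   q1  q1  q1 
 * q1   q0  q0  q0 
(> = start, * = accepting)

start=q0 accept=q1 q0-a->q1 q0-b->q1 q0-c->q1 q1-a->q0 q1-b->q0 q1-c->q0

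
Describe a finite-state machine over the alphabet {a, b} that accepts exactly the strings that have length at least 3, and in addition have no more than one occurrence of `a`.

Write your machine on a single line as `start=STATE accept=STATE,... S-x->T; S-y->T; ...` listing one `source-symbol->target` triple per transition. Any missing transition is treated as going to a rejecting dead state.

Run two small machines in parallel and take their product. One (5 states) tracks the input length, saturating at 4; the other (3 states) tracks the count of `a`s, saturating at 2. Each combined state is a pair, one component from each; accept when both components accept.
12 states suffice.
          a    b  
>  s0     s1   s2 
   s1     s3   s4 
   s2     s4   s5 
   s3     s6   s6 
   s4     s6   s7 
   s5     s7   s8 
   s6     s9   s9 
 * s7     s9  s10 
 * s8    s10  s11 
   s9     s9   s9 
 * s10    s9  s10 
 * s11   s10  s11 
(> = start, * = accepting)

start=s0; accept=s7,s8,s10,s11; s0-a->s1; s0-b->s2; s1-a->s3; s1-b->s4; s2-a->s4; s2-b->s5; s3-a->s6; s3-b->s6; s4-a->s6; s4-b->s7; s5-a->s7; s5-b->s8; s6-a->s9; s6-b->s9; s7-a->s9; s7-b->s10; s8-a->s10; s8-b->s11; s9-a->s9; s9-b->s9; s10-a->s9; s10-b->s10; s11-a->s10; s11-b->s11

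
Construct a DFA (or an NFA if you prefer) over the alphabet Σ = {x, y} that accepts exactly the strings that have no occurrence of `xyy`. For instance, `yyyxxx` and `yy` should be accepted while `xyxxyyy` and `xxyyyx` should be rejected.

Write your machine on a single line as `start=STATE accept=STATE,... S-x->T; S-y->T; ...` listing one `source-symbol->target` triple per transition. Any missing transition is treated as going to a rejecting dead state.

start=s0; accept=s0,s1,s2; s0-x->s1; s0-y->s0; s1-x->s1; s1-y->s2; s2-x->s1; s2-y->s3; s3-x->s3; s3-y->s3

Track partial matches of the forbidden pattern `xyy`. State s3 is a dead state reached once `xyy` has occurred; every other state accepts. s0 means no part of `xyy` is currently matched.
A 4-state machine:
        x   y  
>* s0   s1  s0 
 * s1   s1  s2 
 * s2   s1  s3 
   s3   s3  s3 
(> = start, * = accepting)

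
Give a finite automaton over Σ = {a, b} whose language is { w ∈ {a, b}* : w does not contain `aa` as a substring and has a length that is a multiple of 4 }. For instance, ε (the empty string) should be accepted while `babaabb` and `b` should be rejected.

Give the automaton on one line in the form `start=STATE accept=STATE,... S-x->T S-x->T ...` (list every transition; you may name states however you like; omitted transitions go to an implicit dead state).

Run two small machines in parallel and take their product. The first has 3 states tracking partial matches of the forbidden pattern `aa`; the second has 4 states tracking the input length modulo 4. A product state is a pair (one from each), accepting exactly when both do. Minimizing collapses redundant product states.
A 9-state machine:
        a   b  
>* q0   q1  q2 
   q1   q3  q4 
   q2   q5  q4 
   q3   q3  q3 
   q4   q6  q7 
   q5   q3  q7 
   q6   q3  q0 
   q7   q8  q0 
 * q8   q3  q2 
(> = start, * = accepting)

start=q0 accept=q0,q8 q0-a->q1 q0-b->q2 q1-a->q3 q1-b->q4 q2-a->q5 q2-b->q4 q3-a->q3 q3-b->q3 q4-a->q6 q4-b->q7 q5-a->q3 q5-b->q7 q6-a->q3 q6-b->q0 q7-a->q8 q7-b->q0 q8-a->q3 q8-b->q2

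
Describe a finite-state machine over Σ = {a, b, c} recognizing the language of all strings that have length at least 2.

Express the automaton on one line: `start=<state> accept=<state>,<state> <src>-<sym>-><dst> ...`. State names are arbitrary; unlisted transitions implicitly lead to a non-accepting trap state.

We only need to distinguish lengths 0, 1, …, 2, and '>2'. Chain s0 → s1 → s2 → s3 on every symbol, with s3 looping. Accepting states: {s2, s3}.
4 states suffice.
        a   b   c  
>  s0   s1  s1  s1 
   s1   s2  s2  s2 
 * s2   s3  s3  s3 
 * s3   s3  s3  s3 
(> = start, * = accepting)

start=s0 accept=s2,s3 s0-a->s1 s0-b->s1 s0-c->s1 s1-a->s2 s1-b->s2 s1-c->s2 s2-a->s3 s2-b->s3 s2-c->s3 s3-a->s3 s3-b->s3 s3-c->s3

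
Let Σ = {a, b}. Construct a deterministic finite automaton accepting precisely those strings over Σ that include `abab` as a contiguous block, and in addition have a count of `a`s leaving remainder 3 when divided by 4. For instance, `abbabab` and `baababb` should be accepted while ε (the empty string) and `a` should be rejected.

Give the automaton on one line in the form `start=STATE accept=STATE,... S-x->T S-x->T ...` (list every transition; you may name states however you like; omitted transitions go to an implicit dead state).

start=q0 accept=q16 q0-a->q1 q0-b->q0 q1-a->q2 q1-b->q3 q2-a->q4 q2-b->q5 q3-a->q6 q3-b->q7 q4-a->q8 q4-b->q9 q5-a->q10 q5-b->q11 q6-a->q4 q6-b->q12 q7-a->q2 q7-b->q7 q8-a->q1 q8-b->q13 q9-a->q14 q9-b->q15 q10-a->q8 q10-b->q16 q11-a->q4 q11-b->q11 q12-a->q16 q12-b->q12 q13-a->q17 q13-b->q0 q14-a->q1 q14-b->q18 q15-a->q8 q15-b->q15 q16-a->q18 q16-b->q16 q17-a->q2 q17-b->q19 q18-a->q19 q18-b->q18 q19-a->q12 q19-b->q19

Run two small machines in parallel and take their product. The first has 5 states tracking whether and how much of `abab` has been seen; the second has 4 states tracking the count of `a`s modulo 4. A product state is a pair (one from each), accepting exactly when both do.
With 20 states:
          a    b  
>  q0     q1   q0 
   q1     q2   q3 
   q2     q4   q5 
   q3     q6   q7 
   q4     q8   q9 
   q5    q10  q11 
   q6     q4  q12 
   q7     q2   q7 
   q8     q1  q13 
   q9    q14  q15 
   q10    q8  q16 
   q11    q4  q11 
   q12   q16  q12 
   q13   q17   q0 
   q14    q1  q18 
   q15    q8  q15 
 * q16   q18  q16 
   q17    q2  q19 
   q18   q19  q18 
   q19   q12  q19 
(> = start, * = accepting)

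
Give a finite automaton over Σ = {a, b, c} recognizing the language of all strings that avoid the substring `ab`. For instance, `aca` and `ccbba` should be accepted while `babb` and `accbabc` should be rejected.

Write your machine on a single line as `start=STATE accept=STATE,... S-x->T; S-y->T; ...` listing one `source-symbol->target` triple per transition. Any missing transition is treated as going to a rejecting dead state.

This is the complement of 'contains `ab`'. Use the same substring-matching states — q0 through q2 holding how much of `ab` has just been matched — but flip the accepting set: everything except the trap q2 accepts.
A 3-state machine:
        a   b   c  
>* q0   q1  q0  q0 
 * q1   q1  q2  q0 
   q2   q2  q2  q2 
(> = start, * = accepting)

start=q0; accept=q0,q1; q0-a->q1; q0-b->q0; q0-c->q0; q1-a->q1; q1-b->q2; q1-c->q0; q2-a->q2; q2-b->q2; q2-c->q2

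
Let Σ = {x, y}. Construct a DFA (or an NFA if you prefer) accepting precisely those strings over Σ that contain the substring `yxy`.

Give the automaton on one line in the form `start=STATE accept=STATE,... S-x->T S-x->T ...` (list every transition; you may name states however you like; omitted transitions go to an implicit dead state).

start=q0 accept=q3 q0-x->q0 q0-y->q1 q1-x->q2 q1-y->q1 q2-x->q0 q2-y->q3 q3-x->q3 q3-y->q3

Track how much of `yxy` has been matched so far: state q0 is no progress, q3 is the absorbing accept state reached once `yxy` has occurred. Intermediate states record partial matches; on a mismatch, fall back to the longest reusable overlap.
        x   y  
>  q0   q0  q1 
   q1   q2  q1 
   q2   q0  q3 
 * q3   q3  q3 
(> = start, * = accepting)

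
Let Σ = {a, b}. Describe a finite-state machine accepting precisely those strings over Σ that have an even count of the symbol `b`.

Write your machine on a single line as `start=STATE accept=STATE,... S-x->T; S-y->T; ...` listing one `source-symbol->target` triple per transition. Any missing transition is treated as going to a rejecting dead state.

start=S0; accept=S0; S0-a->S0; S0-b->S1; S1-a->S1; S1-b->S0

The only thing that matters is how many `b`s have appeared, reduced mod 2. Use one state per residue: S0 for 0, …, S1 for 1. Reading `b` moves to the next residue; anything else stays put. S0 is accepting.
A 2-state machine:
        a   b  
>* S0   S0  S1 
   S1   S1  S0 
(> = start, * = accepting)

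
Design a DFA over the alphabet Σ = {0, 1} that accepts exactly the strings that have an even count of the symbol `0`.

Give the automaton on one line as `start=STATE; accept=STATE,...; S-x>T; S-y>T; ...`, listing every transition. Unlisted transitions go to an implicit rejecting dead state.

The only thing that matters is how many `0`s have appeared, reduced mod 2. Use one state per residue: S0 for 0, …, S1 for 1. Reading `0` moves to the next residue; anything else stays put. S0 is accepting.
        0   1  
>* S0   S1  S0 
   S1   S0  S1 
(> = start, * = accepting)

start=S0; accept=S0; S0-0>S1; S0-1>S0; S1-0>S0; S1-1>S1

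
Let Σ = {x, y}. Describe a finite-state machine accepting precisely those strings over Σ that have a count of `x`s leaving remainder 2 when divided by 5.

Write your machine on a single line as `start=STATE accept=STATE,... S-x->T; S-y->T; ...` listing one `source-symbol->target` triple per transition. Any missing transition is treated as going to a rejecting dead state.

start=S0; accept=S2; S0-x->S1; S0-y->S0; S1-x->S2; S1-y->S1; S2-x->S3; S2-y->S2; S3-x->S4; S3-y->S3; S4-x->S0; S4-y->S4

Keep the running count of `x`s modulo 5: each `x` advances along the cycle S0 → S1 → S2 → S3 → S4 → S0 while other symbols loop. Accept at S2.
A 5-state machine:
        x   y  
>  S0   S1  S0 
   S1   S2  S1 
 * S2   S3  S2 
   S3   S4  S3 
   S4   S0  S4 
(> = start, * = accepting)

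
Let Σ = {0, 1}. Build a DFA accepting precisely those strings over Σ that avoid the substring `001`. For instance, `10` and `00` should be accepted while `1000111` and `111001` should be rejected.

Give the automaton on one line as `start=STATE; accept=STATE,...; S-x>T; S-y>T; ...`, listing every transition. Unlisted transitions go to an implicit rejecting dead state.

start=s0; accept=s0,s1,s2; s0-0>s1; s0-1>s0; s1-0>s2; s1-1>s0; s2-0>s2; s2-1>s3; s3-0>s3; s3-1>s3

Track partial matches of the forbidden pattern `001`. State s3 is a dead state reached once `001` has occurred; every other state accepts. s0 means no part of `001` is currently matched.
A 4-state machine:
        0   1  
>* s0   s1  s0 
 * s1   s2  s0 
 * s2   s2  s3 
   s3   s3  s3 
(> = start, * = accepting)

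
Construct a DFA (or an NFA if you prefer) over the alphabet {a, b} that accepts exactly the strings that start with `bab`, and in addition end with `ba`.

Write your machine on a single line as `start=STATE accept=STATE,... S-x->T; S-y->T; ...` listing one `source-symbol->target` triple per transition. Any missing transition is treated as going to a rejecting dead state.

Handle the two conditions separately and then intersect. The first has 5 states tracking whether the input so far still matches the prefix `bab`; the second has 3 states tracking how much of the suffix `ba` has currently been matched. A product state is a pair (one from each), accepting exactly when both do. Minimizing collapses redundant product states.
        a   b  
>  s0   s1  s2 
   s1   s1  s1 
   s2   s3  s1 
   s3   s1  s4 
   s4   s5  s4 
 * s5   s6  s4 
   s6   s6  s4 
(> = start, * = accepting)

start=s0; accept=s5; s0-a->s1; s0-b->s2; s1-a->s1; s1-b->s1; s2-a->s3; s2-b->s1; s3-a->s1; s3-b->s4; s4-a->s5; s4-b->s4; s5-a->s6; s5-b->s4; s6-a->s6; s6-b->s4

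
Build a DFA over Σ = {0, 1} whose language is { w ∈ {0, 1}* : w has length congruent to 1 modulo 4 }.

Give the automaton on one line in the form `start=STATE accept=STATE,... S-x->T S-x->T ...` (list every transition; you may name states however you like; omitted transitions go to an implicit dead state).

start=s0 accept=s1 s0-0->s1 s0-1->s1 s1-0->s2 s1-1->s2 s2-0->s3 s2-1->s3 s3-0->s0 s3-1->s0

Only the length mod 4 matters, so use a 4-cycle: from any state, every input symbol moves to the next state, wrapping s3 back to s0. Mark s1 accepting.
4 states suffice.
        0   1  
>  s0   s1  s1 
 * s1   s2  s2 
   s2   s3  s3 
   s3   s0  s0 
(> = start, * = accepting)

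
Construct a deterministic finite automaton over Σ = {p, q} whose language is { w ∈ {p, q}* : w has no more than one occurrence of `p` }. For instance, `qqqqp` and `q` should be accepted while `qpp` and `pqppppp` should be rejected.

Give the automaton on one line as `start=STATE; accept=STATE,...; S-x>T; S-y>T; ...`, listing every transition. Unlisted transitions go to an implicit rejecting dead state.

Count `p`s, saturating at 2: state A means no `p` yet, B means one `p` seen, C means more than one. Each `p` increments (capped at C); other symbols loop. Accept from {A, B}.
A 3-state machine:
       p  q 
>* A   B  A 
 * B   C  B 
   C   C  C 
(> = start, * = accepting)

start=A; accept=A,B; A-p>B; A-q>A; B-p>C; B-q>B; C-p>C; C-q>C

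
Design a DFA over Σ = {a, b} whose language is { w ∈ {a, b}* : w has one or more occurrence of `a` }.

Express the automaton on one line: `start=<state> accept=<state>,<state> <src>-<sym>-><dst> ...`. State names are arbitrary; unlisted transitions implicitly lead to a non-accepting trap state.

start=S0 accept=S1,S2 S0-a->S1 S0-b->S0 S1-a->S2 S1-b->S1 S2-a->S2 S2-b->S2

Only the number of `a`s matters, and only up to 2. Make a chain S0 → S1 → S2 advanced by each `a` (with S2 absorbing); every other symbol self-loops. The accepting set is {S1, S2}.
A 3-state machine:
        a   b  
>  S0   S1  S0 
 * S1   S2  S1 
 * S2   S2  S2 
(> = start, * = accepting)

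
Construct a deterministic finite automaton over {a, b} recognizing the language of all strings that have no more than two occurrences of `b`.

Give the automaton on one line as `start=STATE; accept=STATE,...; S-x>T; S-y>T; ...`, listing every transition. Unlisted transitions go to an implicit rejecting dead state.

start=S0; accept=S0,S1,S2; S0-a>S0; S0-b>S1; S1-a>S1; S1-b>S2; S2-a>S2; S2-b>S3; S3-a>S3; S3-b>S3

Only the number of `b`s matters, and only up to 3. Make a chain S0 → S1 → S2 → S3 advanced by each `b` (with S3 absorbing); every other symbol self-loops. The accepting set is {S0, S1, S2}.
With 4 states:
        a   b  
>* S0   S0  S1 
 * S1   S1  S2 
 * S2   S2  S3 
   S3   S3  S3 
(> = start, * = accepting)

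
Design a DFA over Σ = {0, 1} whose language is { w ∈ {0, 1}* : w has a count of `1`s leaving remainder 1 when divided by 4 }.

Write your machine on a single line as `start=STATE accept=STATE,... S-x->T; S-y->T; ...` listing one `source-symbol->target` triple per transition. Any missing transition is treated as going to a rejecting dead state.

start=q0; accept=q1; q0-0->q0; q0-1->q1; q1-0->q1; q1-1->q2; q2-0->q2; q2-1->q3; q3-0->q3; q3-1->q0

Keep the running count of `1`s modulo 4: each `1` advances along the cycle q0 → q1 → q2 → q3 → q0 while other symbols loop. Accept at q1.
A 4-state machine:
        0   1  
>  q0   q0  q1 
 * q1   q1  q2 
   q2   q2  q3 
   q3   q3  q0 
(> = start, * = accepting)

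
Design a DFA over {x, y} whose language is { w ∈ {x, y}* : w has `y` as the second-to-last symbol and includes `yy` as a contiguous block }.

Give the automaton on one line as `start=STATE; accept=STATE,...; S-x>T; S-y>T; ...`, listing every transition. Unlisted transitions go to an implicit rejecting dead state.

Run two small machines in parallel and take their product. One (7 states) tracks the last 2 symbols read; the other (3 states) tracks whether and how much of `yy` has been seen. Each combined state is a pair, one component from each; accept when both components accept.
10 states suffice.
        x   y  
>  q0   q1  q2 
   q1   q3  q4 
   q2   q5  q6 
   q3   q3  q4 
   q4   q5  q6 
   q5   q3  q4 
 * q6   q7  q6 
 * q7   q8  q9 
   q8   q8  q9 
   q9   q7  q6 
(> = start, * = accepting)

start=q0; accept=q6,q7; q0-x>q1; q0-y>q2; q1-x>q3; q1-y>q4; q2-x>q5; q2-y>q6; q3-x>q3; q3-y>q4; q4-x>q5; q4-y>q6; q5-x>q3; q5-y>q4; q6-x>q7; q6-y>q6; q7-x>q8; q7-y>q9; q8-x>q8; q8-y>q9; q9-x>q7; q9-y>q6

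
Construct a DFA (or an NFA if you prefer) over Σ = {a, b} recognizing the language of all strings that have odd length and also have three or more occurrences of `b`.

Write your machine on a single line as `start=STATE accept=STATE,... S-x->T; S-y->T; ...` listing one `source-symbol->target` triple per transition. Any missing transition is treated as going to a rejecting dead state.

Build one automaton per condition and run them in lockstep. One (2 states) tracks the input length modulo 2; the other (5 states) tracks the count of `b`s, saturating at 4. Each combined state is a pair, one component from each; accept when both components accept. Minimizing collapses redundant product states.
With 8 states:
        a   b  
>  s0   s1  s2 
   s1   s0  s3 
   s2   s3  s4 
   s3   s2  s5 
   s4   s5  s6 
   s5   s4  s7 
 * s6   s7  s7 
   s7   s6  s6 
(> = start, * = accepting)

start=s0; accept=s6; s0-a->s1; s0-b->s2; s1-a->s0; s1-b->s3; s2-a->s3; s2-b->s4; s3-a->s2; s3-b->s5; s4-a->s5; s4-b->s6; s5-a->s4; s5-b->s7; s6-a->s7; s6-b->s7; s7-a->s6; s7-b->s6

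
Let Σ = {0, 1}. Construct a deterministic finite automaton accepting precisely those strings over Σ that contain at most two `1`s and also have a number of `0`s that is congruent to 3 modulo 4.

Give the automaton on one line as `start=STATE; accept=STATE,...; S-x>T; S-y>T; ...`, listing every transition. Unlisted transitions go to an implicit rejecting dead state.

Build one automaton per condition and run them in lockstep. The first has 4 states tracking the count of `1`s, saturating at 3; the second has 4 states tracking the count of `0`s modulo 4. A product state is a pair (one from each), accepting exactly when both do. After merging equivalent states the machine shrinks.
13 states suffice.
          0    1  
>  s0     s1   s2 
   s1     s3   s4 
   s2     s4   s5 
   s3     s6   s7 
   s4     s7   s8 
   s5     s8   s9 
 * s6     s0  s10 
   s7    s10  s11 
   s8    s11   s9 
   s9     s9   s9 
 * s10    s2  s12 
   s11   s12   s9 
 * s12    s5   s9 
(> = start, * = accepting)

start=s0; accept=s6,s10,s12; s0-0>s1; s0-1>s2; s1-0>s3; s1-1>s4; s2-0>s4; s2-1>s5; s3-0>s6; s3-1>s7; s4-0>s7; s4-1>s8; s5-0>s8; s5-1>s9; s6-0>s0; s6-1>s10; s7-0>s10; s7-1>s11; s8-0>s11; s8-1>s9; s9-0>s9; s9-1>s9; s10-0>s2; s10-1>s12; s11-0>s12; s11-1>s9; s12-0>s5; s12-1>s9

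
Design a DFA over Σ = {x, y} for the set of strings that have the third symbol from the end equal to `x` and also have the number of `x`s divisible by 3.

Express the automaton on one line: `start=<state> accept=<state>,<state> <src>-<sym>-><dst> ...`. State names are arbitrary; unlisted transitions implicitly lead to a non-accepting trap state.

Handle the two conditions separately and then intersect. The first has 15 states tracking the last 3 symbols read; the second has 3 states tracking the count of `x`s modulo 3. A product state is a pair (one from each), accepting exactly when both do. Equivalent product states are then merged.
14 states suffice.
          x    y  
>  q0     q1   q0 
   q1     q2   q3 
   q2     q4   q5 
   q3     q6   q3 
 * q4     q1   q7 
   q5     q8   q9 
   q6    q10   q5 
 * q7     q1  q11 
 * q8     q1  q12 
   q9    q13   q9 
   q10    q1   q7 
 * q11    q1   q0 
   q12    q1  q11 
   q13    q1  q12 
(> = start, * = accepting)

start=q0 accept=q4,q7,q8,q11 q0-x->q1 q0-y->q0 q1-x->q2 q1-y->q3 q2-x->q4 q2-y->q5 q3-x->q6 q3-y->q3 q4-x->q1 q4-y->q7 q5-x->q8 q5-y->q9 q6-x->q10 q6-y->q5 q7-x->q1 q7-y->q11 q8-x->q1 q8-y->q12 q9-x->q13 q9-y->q9 q10-x->q1 q10-y->q7 q11-x->q1 q11-y->q0 q12-x->q1 q12-y->q11 q13-x->q1 q13-y->q12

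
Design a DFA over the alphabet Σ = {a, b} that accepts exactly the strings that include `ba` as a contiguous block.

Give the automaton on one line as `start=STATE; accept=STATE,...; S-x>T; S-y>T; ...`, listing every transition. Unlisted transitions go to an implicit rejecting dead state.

start=s0; accept=s2; s0-a>s0; s0-b>s1; s1-a>s2; s1-b>s1; s2-a>s2; s2-b>s2

States s0..s1 record the length of the longest prefix of `ba` that matches the current input suffix. Reaching s2 means `ba` has been seen, and we stay there forever. Accept from s2.
A 3-state machine:
        a   b  
>  s0   s0  s1 
   s1   s2  s1 
 * s2   s2  s2 
(> = start, * = accepting)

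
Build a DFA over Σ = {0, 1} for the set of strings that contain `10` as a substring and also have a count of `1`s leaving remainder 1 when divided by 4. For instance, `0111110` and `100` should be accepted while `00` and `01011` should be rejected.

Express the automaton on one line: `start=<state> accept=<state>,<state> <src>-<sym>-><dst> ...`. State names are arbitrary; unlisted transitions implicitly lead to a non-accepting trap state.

start=A accept=C A-0->A A-1->B B-0->C B-1->D C-0->C C-1->E D-0->E D-1->F E-0->E E-1->G F-0->G F-1->H G-0->G G-1->I H-0->I H-1->B I-0->I I-1->C

Build one automaton per condition and run them in lockstep. One (3 states) tracks whether and how much of `10` has been seen; the other (4 states) tracks the count of `1`s modulo 4. Each combined state is a pair, one component from each; accept when both components accept.
A 9-state machine:
       0  1 
>  A   A  B 
   B   C  D 
 * C   C  E 
   D   E  F 
   E   E  G 
   F   G  H 
   G   G  I 
   H   I  B 
   I   I  C 
(> = start, * = accepting)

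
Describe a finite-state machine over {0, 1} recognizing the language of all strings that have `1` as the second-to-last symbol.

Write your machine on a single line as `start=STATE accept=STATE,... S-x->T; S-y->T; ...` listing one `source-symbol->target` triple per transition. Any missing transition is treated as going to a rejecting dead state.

A DFA must remember the last 2 symbols (since which symbol is second-to-last isn't known until the input ends). Use one state per possible window of the last ≤2 symbols; accept from those whose window starts with `1`.
A 7-state machine:
        0   1  
>  S0   S1  S2 
   S1   S3  S4 
   S2   S5  S6 
   S3   S3  S4 
   S4   S5  S6 
 * S5   S3  S4 
 * S6   S5  S6 
(> = start, * = accepting)

start=S0; accept=S5,S6; S0-0->S1; S0-1->S2; S1-0->S3; S1-1->S4; S2-0->S5; S2-1->S6; S3-0->S3; S3-1->S4; S4-0->S5; S4-1->S6; S5-0->S3; S5-1->S4; S6-0->S5; S6-1->S6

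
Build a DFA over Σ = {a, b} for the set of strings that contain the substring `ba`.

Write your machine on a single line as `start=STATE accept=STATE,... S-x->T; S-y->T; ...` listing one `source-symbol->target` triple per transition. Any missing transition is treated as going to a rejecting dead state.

start=q0; accept=q2; q0-a->q0; q0-b->q1; q1-a->q2; q1-b->q1; q2-a->q2; q2-b->q2

States q0..q1 record the length of the longest prefix of `ba` that matches the current input suffix. Reaching q2 means `ba` has been seen, and we stay there forever. Accept from q2.
With 3 states:
        a   b  
>  q0   q0  q1 
   q1   q2  q1 
 * q2   q2  q2 
(> = start, * = accepting)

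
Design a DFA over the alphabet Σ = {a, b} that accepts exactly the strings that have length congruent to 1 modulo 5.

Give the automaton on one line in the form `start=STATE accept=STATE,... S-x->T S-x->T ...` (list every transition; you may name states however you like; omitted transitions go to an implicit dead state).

Only the length mod 5 matters, so use a 5-cycle: from any state, every input symbol moves to the next state, wrapping q4 back to q0. Mark q1 accepting.
With 5 states:
        a   b  
>  q0   q1  q1 
 * q1   q2  q2 
   q2   q3  q3 
   q3   q4  q4 
   q4   q0  q0 
(> = start, * = accepting)

start=q0 accept=q1 q0-a->q1 q0-b->q1 q1-a->q2 q1-b->q2 q2-a->q3 q2-b->q3 q3-a->q4 q3-b->q4 q4-a->q0 q4-b->q0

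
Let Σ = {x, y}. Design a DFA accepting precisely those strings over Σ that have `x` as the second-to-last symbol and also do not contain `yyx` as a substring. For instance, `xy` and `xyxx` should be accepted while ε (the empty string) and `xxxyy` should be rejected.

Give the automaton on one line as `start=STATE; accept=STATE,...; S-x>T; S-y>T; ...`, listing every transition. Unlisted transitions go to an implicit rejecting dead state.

Run two small machines in parallel and take their product. The first has 7 states tracking the last 2 symbols read; the second has 4 states tracking partial matches of the forbidden pattern `yyx`. A product state is a pair (one from each), accepting exactly when both do. Minimizing collapses redundant product states.
With 6 states:
        x   y  
>  s0   s1  s2 
   s1   s3  s4 
   s2   s1  s5 
 * s3   s3  s4 
 * s4   s1  s5 
   s5   s5  s5 
(> = start, * = accepting)

start=s0; accept=s3,s4; s0-x>s1; s0-y>s2; s1-x>s3; s1-y>s4; s2-x>s1; s2-y>s5; s3-x>s3; s3-y>s4; s4-x>s1; s4-y>s5; s5-x>s5; s5-y>s5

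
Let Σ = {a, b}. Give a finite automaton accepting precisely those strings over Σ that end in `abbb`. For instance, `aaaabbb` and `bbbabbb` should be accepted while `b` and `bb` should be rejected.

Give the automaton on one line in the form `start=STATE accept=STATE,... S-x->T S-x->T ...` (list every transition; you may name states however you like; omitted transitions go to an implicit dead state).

start=s0 accept=s4 s0-a->s1 s0-b->s0 s1-a->s1 s1-b->s2 s2-a->s1 s2-b->s3 s3-a->s1 s3-b->s4 s4-a->s1 s4-b->s0

Remember how much of `abbb` the current input suffix matches. State s0 means no match yet; s1 means the last symbol is `a`; s2 means the last 2 symbols are `ab`; s3 means the last 3 symbols are `abb`; s4 means the last 4 symbols are `abbb`. Only s4 accepts. On a mismatch, fall back to the longest proper suffix that is still a prefix of `abbb`.
        a   b  
>  s0   s1  s0 
   s1   s1  s2 
   s2   s1  s3 
   s3   s1  s4 
 * s4   s1  s0 
(> = start, * = accepting)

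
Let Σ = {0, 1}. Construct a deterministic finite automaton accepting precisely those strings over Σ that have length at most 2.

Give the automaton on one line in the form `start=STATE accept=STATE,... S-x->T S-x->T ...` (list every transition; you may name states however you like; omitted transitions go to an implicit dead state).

start=A accept=A,B,C A-0->B A-1->B B-0->C B-1->C C-0->D C-1->D D-0->D D-1->D

We only need to distinguish lengths 0, 1, …, 2, and '>2'. Chain A → B → C → D on every symbol, with D looping. Accepting states: {A, B, C}.
With 4 states:
       0  1 
>* A   B  B 
 * B   C  C 
 * C   D  D 
   D   D  D 
(> = start, * = accepting)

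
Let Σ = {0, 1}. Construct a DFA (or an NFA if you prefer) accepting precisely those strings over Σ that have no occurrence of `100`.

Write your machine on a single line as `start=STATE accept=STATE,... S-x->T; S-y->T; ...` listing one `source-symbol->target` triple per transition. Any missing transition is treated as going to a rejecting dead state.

This is the complement of 'contains `100`'. Use the same substring-matching states — q0 through q3 holding how much of `100` has just been matched — but flip the accepting set: everything except the trap q3 accepts.
4 states suffice.
        0   1  
>* q0   q0  q1 
 * q1   q2  q1 
 * q2   q3  q1 
   q3   q3  q3 
(> = start, * = accepting)

start=q0; accept=q0,q1,q2; q0-0->q0; q0-1->q1; q1-0->q2; q1-1->q1; q2-0->q3; q2-1->q1; q3-0->q3; q3-1->q3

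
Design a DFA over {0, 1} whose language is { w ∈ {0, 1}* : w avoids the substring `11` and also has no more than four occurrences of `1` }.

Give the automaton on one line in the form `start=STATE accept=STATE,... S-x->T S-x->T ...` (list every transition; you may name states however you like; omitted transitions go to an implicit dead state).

start=S0 accept=S0,S1,S2,S4,S6,S8,S10,S11,S12 S0-0->S0 S0-1->S1 S1-0->S2 S1-1->S3 S2-0->S2 S2-1->S4 S3-0->S3 S3-1->S5 S4-0->S6 S4-1->S5 S5-0->S5 S5-1->S7 S6-0->S6 S6-1->S8 S7-0->S7 S7-1->S9 S8-0->S10 S8-1->S7 S9-0->S9 S9-1->S9 S10-0->S10 S10-1->S11 S11-0->S12 S11-1->S9 S12-0->S12 S12-1->S13 S13-0->S14 S13-1->S9 S14-0->S14 S14-1->S13

Run two small machines in parallel and take their product. The first has 3 states tracking partial matches of the forbidden pattern `11`; the second has 6 states tracking the count of `1`s, saturating at 5. A product state is a pair (one from each), accepting exactly when both do.
With 15 states:
          0    1  
>* S0     S0   S1 
 * S1     S2   S3 
 * S2     S2   S4 
   S3     S3   S5 
 * S4     S6   S5 
   S5     S5   S7 
 * S6     S6   S8 
   S7     S7   S9 
 * S8    S10   S7 
   S9     S9   S9 
 * S10   S10  S11 
 * S11   S12   S9 
 * S12   S12  S13 
   S13   S14   S9 
   S14   S14  S13 
(> = start, * = accepting)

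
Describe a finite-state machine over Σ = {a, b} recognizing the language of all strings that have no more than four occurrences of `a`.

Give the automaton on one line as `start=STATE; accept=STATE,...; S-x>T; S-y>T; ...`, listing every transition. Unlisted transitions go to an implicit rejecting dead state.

start=s0; accept=s0,s1,s2,s3,s4; s0-a>s1; s0-b>s0; s1-a>s2; s1-b>s1; s2-a>s3; s2-b>s2; s3-a>s4; s3-b>s3; s4-a>s5; s4-b>s4; s5-a>s5; s5-b>s5

Count `a`s, saturating at 5: states s0 through s4 mean 0 through 4 `a`s seen; s5 means more than 4. Each `a` increments (capped at s5); other symbols loop. Accept from {s0, s1, s2, s3, s4}.
With 6 states:
        a   b  
>* s0   s1  s0 
 * s1   s2  s1 
 * s2   s3  s2 
 * s3   s4  s3 
 * s4   s5  s4 
   s5   s5  s5 
(> = start, * = accepting)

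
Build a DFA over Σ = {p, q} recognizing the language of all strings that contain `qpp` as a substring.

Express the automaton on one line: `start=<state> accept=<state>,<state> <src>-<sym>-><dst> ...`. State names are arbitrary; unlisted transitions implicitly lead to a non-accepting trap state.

start=s0 accept=s3 s0-p->s0 s0-q->s1 s1-p->s2 s1-q->s1 s2-p->s3 s2-q->s1 s3-p->s3 s3-q->s3

Track how much of `qpp` has been matched so far: state s0 is no progress, s3 is the absorbing accept state reached once `qpp` has occurred. Intermediate states record partial matches; on a mismatch, fall back to the longest reusable overlap.
With 4 states:
        p   q  
>  s0   s0  s1 
   s1   s2  s1 
   s2   s3  s1 
 * s3   s3  s3 
(> = start, * = accepting)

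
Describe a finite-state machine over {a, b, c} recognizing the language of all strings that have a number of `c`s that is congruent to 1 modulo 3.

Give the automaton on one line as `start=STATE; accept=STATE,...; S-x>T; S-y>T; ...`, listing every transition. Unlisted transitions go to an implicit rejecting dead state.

start=S0; accept=S1; S0-a>S0; S0-b>S0; S0-c>S1; S1-a>S1; S1-b>S1; S1-c>S2; S2-a>S2; S2-b>S2; S2-c>S0

The only thing that matters is how many `c`s have appeared, reduced mod 3. Use one state per residue: S0 for 0, …, S2 for 2. Reading `c` moves to the next residue; anything else stays put. S1 is accepting.
A 3-state machine:
        a   b   c  
>  S0   S0  S0  S1 
 * S1   S1  S1  S2 
   S2   S2  S2  S0 
(> = start, * = accepting)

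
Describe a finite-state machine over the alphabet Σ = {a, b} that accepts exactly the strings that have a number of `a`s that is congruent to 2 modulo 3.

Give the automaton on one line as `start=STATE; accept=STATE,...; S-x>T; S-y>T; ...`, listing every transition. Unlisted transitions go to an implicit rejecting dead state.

Keep the running count of `a`s modulo 3: each `a` advances along the cycle s0 → s1 → s2 → s0 while other symbols loop. Accept at s2.
        a   b  
>  s0   s1  s0 
   s1   s2  s1 
 * s2   s0  s2 
(> = start, * = accepting)

start=s0; accept=s2; s0-a>s1; s0-b>s0; s1-a>s2; s1-b>s1; s2-a>s0; s2-b>s2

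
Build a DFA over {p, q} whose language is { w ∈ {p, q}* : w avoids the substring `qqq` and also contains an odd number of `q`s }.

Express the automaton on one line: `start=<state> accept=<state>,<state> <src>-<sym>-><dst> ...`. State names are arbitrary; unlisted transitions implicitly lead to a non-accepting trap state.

Run two small machines in parallel and take their product. One (4 states) tracks partial matches of the forbidden pattern `qqq`; the other (2 states) tracks the count of `q`s modulo 2. Each combined state is a pair, one component from each; accept when both components accept.
With 8 states:
        p   q  
>  s0   s0  s1 
 * s1   s2  s3 
 * s2   s2  s4 
   s3   s0  s5 
   s4   s0  s6 
   s5   s5  s7 
 * s6   s2  s7 
   s7   s7  s5 
(> = start, * = accepting)

start=s0 accept=s1,s2,s6 s0-p->s0 s0-q->s1 s1-p->s2 s1-q->s3 s2-p->s2 s2-q->s4 s3-p->s0 s3-q->s5 s4-p->s0 s4-q->s6 s5-p->s5 s5-q->s7 s6-p->s2 s6-q->s7 s7-p->s7 s7-q->s5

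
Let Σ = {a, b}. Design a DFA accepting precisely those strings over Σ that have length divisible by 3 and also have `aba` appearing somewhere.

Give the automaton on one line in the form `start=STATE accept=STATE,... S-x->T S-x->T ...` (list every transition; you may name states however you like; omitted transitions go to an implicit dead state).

start=q0 accept=q8 q0-a->q1 q0-b->q2 q1-a->q3 q1-b->q4 q2-a->q3 q2-b->q5 q3-a->q6 q3-b->q7 q4-a->q8 q4-b->q0 q5-a->q6 q5-b->q0 q6-a->q1 q6-b->q9 q7-a->q10 q7-b->q2 q8-a->q10 q8-b->q10 q9-a->q11 q9-b->q5 q10-a->q11 q10-b->q11 q11-a->q8 q11-b->q8

Build one automaton per condition and run them in lockstep. One (3 states) tracks the input length modulo 3; the other (4 states) tracks whether and how much of `aba` has been seen. Each combined state is a pair, one component from each; accept when both components accept.
          a    b  
>  q0     q1   q2 
   q1     q3   q4 
   q2     q3   q5 
   q3     q6   q7 
   q4     q8   q0 
   q5     q6   q0 
   q6     q1   q9 
   q7    q10   q2 
 * q8    q10  q10 
   q9    q11   q5 
   q10   q11  q11 
   q11    q8   q8 
(> = start, * = accepting)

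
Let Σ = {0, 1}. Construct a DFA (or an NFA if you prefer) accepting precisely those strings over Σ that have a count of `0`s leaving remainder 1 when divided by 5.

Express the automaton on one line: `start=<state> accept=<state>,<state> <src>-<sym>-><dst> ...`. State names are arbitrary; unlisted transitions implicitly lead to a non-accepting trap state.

start=S0 accept=S1 S0-0->S1 S0-1->S0 S1-0->S2 S1-1->S1 S2-0->S3 S2-1->S2 S3-0->S4 S3-1->S3 S4-0->S0 S4-1->S4

Keep the running count of `0`s modulo 5: each `0` advances along the cycle S0 → S1 → S2 → S3 → S4 → S0 while other symbols loop. Accept at S1.
With 5 states:
        0   1  
>  S0   S1  S0 
 * S1   S2  S1 
   S2   S3  S2 
   S3   S4  S3 
   S4   S0  S4 
(> = start, * = accepting)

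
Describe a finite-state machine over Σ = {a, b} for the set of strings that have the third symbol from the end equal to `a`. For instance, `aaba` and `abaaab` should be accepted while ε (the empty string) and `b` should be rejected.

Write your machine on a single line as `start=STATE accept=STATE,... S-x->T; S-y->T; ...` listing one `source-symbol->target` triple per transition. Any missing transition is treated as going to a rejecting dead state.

Because acceptance depends on a position counted from the end, the machine has to buffer the most recent 3 symbols. Make each state the string of the last up-to-3 symbols read; on input `x` shift the window left and append `x`. Accept when the buffered window has length 3 and begins with `a`.
A 15-state machine:
          a    b  
>  s0     s1   s2 
   s1     s3   s4 
   s2     s5   s6 
   s3     s7   s8 
   s4     s9  s10 
   s5    s11  s12 
   s6    s13  s14 
 * s7     s7   s8 
 * s8     s9  s10 
 * s9    s11  s12 
 * s10   s13  s14 
   s11    s7   s8 
   s12    s9  s10 
   s13   s11  s12 
   s14   s13  s14 
(> = start, * = accepting)

start=s0; accept=s7,s8,s9,s10; s0-a->s1; s0-b->s2; s1-a->s3; s1-b->s4; s2-a->s5; s2-b->s6; s3-a->s7; s3-b->s8; s4-a->s9; s4-b->s10; s5-a->s11; s5-b->s12; s6-a->s13; s6-b->s14; s7-a->s7; s7-b->s8; s8-a->s9; s8-b->s10; s9-a->s11; s9-b->s12; s10-a->s13; s10-b->s14; s11-a->s7; s11-b->s8; s12-a->s9; s12-b->s10; s13-a->s11; s13-b->s12; s14-a->s13; s14-b->s14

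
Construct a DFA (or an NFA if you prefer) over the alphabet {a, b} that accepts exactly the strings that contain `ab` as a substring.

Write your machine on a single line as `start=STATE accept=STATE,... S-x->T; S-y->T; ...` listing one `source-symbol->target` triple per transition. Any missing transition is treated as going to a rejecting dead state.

Track how much of `ab` has been matched so far: state s0 is no progress, s2 is the absorbing accept state reached once `ab` has occurred. Intermediate states record partial matches; on a mismatch, fall back to the longest reusable overlap.
A 3-state machine:
        a   b  
>  s0   s1  s0 
   s1   s1  s2 
 * s2   s2  s2 
(> = start, * = accepting)

start=s0; accept=s2; s0-a->s1; s0-b->s0; s1-a->s1; s1-b->s2; s2-a->s2; s2-b->s2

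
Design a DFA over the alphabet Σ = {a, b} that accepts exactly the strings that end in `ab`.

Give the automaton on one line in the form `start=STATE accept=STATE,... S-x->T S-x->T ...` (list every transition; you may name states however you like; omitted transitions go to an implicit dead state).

Remember how much of `ab` the current input suffix matches. State q0 means no match yet; q1 means the last symbol is `a`; q2 means the last 2 symbols are `ab`. Only q2 accepts. On a mismatch, fall back to the longest proper suffix that is still a prefix of `ab`.
With 3 states:
        a   b  
>  q0   q1  q0 
   q1   q1  q2 
 * q2   q1  q0 
(> = start, * = accepting)

start=q0 accept=q2 q0-a->q1 q0-b->q0 q1-a->q1 q1-b->q2 q2-a->q1 q2-b->q0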